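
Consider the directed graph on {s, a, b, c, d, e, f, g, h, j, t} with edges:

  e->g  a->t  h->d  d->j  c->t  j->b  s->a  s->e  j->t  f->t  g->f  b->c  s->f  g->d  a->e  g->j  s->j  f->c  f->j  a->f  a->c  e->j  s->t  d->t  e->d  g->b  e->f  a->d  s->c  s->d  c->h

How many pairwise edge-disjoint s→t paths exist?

6

Assign every edge capacity 1; by Menger, the answer equals the max flow.
Path s→t (+1); total 1.
Path s→a→t (+1); total 2.
Path s→c→t (+1); total 3.
Path s→d→t (+1); total 4.
Path s→f→t (+1); total 5.
Path s→j→t (+1); total 6.
No residual s→t path; max flow = 6.
Certifying cut of size 6: {c→t, d→t, f→t, j→t, s→a, s→t}.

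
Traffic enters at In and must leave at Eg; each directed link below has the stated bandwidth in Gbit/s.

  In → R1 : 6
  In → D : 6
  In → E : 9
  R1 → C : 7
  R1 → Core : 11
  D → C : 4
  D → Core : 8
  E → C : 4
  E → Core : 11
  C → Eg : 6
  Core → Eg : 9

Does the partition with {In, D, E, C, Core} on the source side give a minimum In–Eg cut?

Given cut capacity: 6 + 6 + 9 = 21.
Augment In→R1→C→Eg: bottleneck 6, flow now 6.
Augment In→D→Core→Eg: bottleneck 6, flow now 12.
Augment In→E→Core→Eg: bottleneck 3, flow now 15.
No augmenting path remains; maximum flow = 15.
In the residual graph, reachable from In: {In, R1, D, E, C, Core}.
Min-cut edges: C→Eg (6), Core→Eg (9); capacity 6 + 9 = 15.
Cut capacity 21 exceeds the max flow 15, so it is not minimum.

No — its capacity is 21, but the minimum cut has capacity 15.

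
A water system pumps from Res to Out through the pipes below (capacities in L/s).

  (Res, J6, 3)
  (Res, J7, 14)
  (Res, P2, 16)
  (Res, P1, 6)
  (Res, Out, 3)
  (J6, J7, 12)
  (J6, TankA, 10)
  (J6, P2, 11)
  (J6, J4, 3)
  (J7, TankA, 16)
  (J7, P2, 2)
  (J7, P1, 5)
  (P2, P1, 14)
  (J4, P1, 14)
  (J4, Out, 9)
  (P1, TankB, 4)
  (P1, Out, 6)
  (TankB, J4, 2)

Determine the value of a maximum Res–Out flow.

14

Augment Res→Out: bottleneck 3, flow now 3.
Augment Res→P1→Out: bottleneck 6, flow now 9.
Augment Res→J6→J4→Out: bottleneck 3, flow now 12.
Augment Res→J7→P1→TankB→J4→Out: bottleneck 2, flow now 14.
No augmenting path remains; maximum flow = 14.
In the residual graph, reachable from Res: {Res, J7, TankA, P2, P1, TankB}.
Min-cut edges: Res→J6 (3), Res→Out (3), P1→Out (6), TankB→J4 (2); capacity 3 + 3 + 6 + 2 = 14.
This cut is saturated, so no flow can exceed 14.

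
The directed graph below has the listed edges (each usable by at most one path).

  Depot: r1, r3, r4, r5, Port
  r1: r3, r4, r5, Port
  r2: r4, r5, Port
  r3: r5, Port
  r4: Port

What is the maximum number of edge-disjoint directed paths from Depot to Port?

4

Assign every edge capacity 1; by Menger, the answer equals the max flow.
Path Depot→Port (+1); total 1.
Path Depot→r1→Port (+1); total 2.
Path Depot→r3→Port (+1); total 3.
Path Depot→r4→Port (+1); total 4.
No residual Depot→Port path; max flow = 4.
Certifying cut of size 4: {Depot→Port, Depot→r1, Depot→r3, Depot→r4}.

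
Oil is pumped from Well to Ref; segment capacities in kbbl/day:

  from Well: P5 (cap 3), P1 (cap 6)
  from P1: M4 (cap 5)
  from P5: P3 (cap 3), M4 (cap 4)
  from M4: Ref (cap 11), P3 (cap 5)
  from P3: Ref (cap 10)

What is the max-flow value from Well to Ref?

Augment Well→P1→M4→Ref: bottleneck 5, flow now 5.
Augment Well→P5→M4→Ref: bottleneck 3, flow now 8.
No augmenting path remains; maximum flow = 8.
In the residual graph, reachable from Well: {Well, P1}.
Min-cut edges: Well→P5 (3), P1→M4 (5); capacity 3 + 5 = 8.
This cut is saturated, so no flow can exceed 8.

8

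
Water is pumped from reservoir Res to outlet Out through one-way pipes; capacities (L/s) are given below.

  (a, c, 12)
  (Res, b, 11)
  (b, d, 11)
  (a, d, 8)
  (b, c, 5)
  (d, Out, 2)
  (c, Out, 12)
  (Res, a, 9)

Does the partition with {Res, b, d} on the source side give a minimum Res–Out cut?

Given cut capacity: 9 + 5 + 2 = 16.
Augment Res→a→c→Out: bottleneck 9, flow now 9.
Augment Res→b→c→Out: bottleneck 3, flow now 12.
Augment Res→b→d→Out: bottleneck 2, flow now 14.
No augmenting path remains; maximum flow = 14.
In the residual graph, reachable from Res: {Res, a, b, c, d}.
Min-cut edges: c→Out (12), d→Out (2); capacity 12 + 2 = 14.
Cut capacity 16 exceeds the max flow 14, so it is not minimum.

No — its capacity is 16, but the minimum cut has capacity 14.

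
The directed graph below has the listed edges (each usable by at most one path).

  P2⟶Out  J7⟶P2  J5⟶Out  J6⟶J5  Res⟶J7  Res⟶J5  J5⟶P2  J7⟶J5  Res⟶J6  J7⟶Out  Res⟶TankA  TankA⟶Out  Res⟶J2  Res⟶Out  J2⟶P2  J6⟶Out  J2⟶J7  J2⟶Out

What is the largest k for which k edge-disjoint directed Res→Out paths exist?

6

Assign every edge capacity 1; by Menger, the answer equals the max flow.
Path Res→Out (+1); total 1.
Path Res→J2→Out (+1); total 2.
Path Res→TankA→Out (+1); total 3.
Path Res→J6→Out (+1); total 4.
Path Res→J7→Out (+1); total 5.
Path Res→J5→Out (+1); total 6.
No residual Res→Out path; max flow = 6.
Certifying cut of size 6: {Res→J2, Res→J5, Res→J6, Res→J7, Res→Out, Res→TankA}.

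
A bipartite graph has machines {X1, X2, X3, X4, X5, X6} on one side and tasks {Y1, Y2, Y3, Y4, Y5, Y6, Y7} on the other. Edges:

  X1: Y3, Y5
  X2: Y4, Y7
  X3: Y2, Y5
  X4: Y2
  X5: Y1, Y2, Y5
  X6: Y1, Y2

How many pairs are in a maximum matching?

5

Unit-capacity flow: source→left, listed edges, right→sink; max matching = max flow.
Augmenting path X1→Y3 (+1); matched 1.
Augmenting path X2→Y4 (+1); matched 2.
Augmenting path X3→Y2 (+1); matched 3.
Augmenting path X5→Y1 (+1); matched 4.
Augmenting path X4→Y2→X3→Y5 (+1); matched 5.
No augmenting path remains; maximum matching = 5.
König certificate: {X1, X2, Y1, Y2, Y5} is a vertex cover of size 5 (every listed pair touches it), so no matching can be larger.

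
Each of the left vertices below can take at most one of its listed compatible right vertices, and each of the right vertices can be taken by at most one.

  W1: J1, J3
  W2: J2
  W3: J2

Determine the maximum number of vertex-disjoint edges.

2

Unit-capacity flow: source→left, listed edges, right→sink; max matching = max flow.
Augmenting path W1→J1 (+1); matched 1.
Augmenting path W2→J2 (+1); matched 2.
No augmenting path remains; maximum matching = 2.
König certificate: {W1, J2} is a vertex cover of size 2 (every listed pair touches it), so no matching can be larger.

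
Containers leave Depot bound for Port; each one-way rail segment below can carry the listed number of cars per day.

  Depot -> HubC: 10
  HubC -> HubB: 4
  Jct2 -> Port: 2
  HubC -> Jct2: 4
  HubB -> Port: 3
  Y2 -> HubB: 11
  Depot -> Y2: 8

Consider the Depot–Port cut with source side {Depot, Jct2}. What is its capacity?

20

Edges leaving {Depot, Jct2}: Depot→Y2 (8), Depot→HubC (10), Jct2→Port (2).
Cut capacity = 8 + 10 + 2 = 20.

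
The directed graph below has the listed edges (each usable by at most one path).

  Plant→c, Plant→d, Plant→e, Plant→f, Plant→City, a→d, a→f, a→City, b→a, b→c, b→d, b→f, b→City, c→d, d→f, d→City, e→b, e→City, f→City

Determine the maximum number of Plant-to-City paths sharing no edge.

Assign every edge capacity 1; by Menger, the answer equals the max flow.
Path Plant→City (+1); total 1.
Path Plant→d→City (+1); total 2.
Path Plant→e→City (+1); total 3.
Path Plant→f→City (+1); total 4.
No residual Plant→City path; max flow = 4.
Certifying cut of size 4: {Plant→City, Plant→e, d→City, f→City}.

4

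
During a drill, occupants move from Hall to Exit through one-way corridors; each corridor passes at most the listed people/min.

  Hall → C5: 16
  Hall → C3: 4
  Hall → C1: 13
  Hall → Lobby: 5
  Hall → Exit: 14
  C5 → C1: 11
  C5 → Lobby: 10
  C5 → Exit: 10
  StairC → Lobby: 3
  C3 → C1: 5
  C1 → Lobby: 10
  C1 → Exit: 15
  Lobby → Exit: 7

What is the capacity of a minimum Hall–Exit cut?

46

Augment Hall→Exit: bottleneck 14, flow now 14.
Augment Hall→C5→Exit: bottleneck 10, flow now 24.
Augment Hall→C1→Exit: bottleneck 13, flow now 37.
Augment Hall→Lobby→Exit: bottleneck 5, flow now 42.
Augment Hall→C5→C1→Exit: bottleneck 2, flow now 44.
Augment Hall→C5→Lobby→Exit: bottleneck 2, flow now 46.
No augmenting path remains; maximum flow = 46.
By max-flow min-cut, the minimum cut capacity equals the max flow.
In the residual graph, reachable from Hall: {Hall, C5, C3, C1, Lobby}.
Min-cut edges: Hall→Exit (14), C5→Exit (10), C1→Exit (15), Lobby→Exit (7); capacity 14 + 10 + 15 + 7 = 46.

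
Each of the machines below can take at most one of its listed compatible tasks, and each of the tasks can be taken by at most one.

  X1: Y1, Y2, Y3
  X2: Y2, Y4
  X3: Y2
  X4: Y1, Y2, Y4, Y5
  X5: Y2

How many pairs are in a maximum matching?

Unit-capacity flow: source→left, listed edges, right→sink; max matching = max flow.
Augmenting path X1→Y1 (+1); matched 1.
Augmenting path X2→Y2 (+1); matched 2.
Augmenting path X4→Y4 (+1); matched 3.
Augmenting path X3→Y2→X2→Y4→X4→Y5 (+1); matched 4.
No augmenting path remains; maximum matching = 4.
König certificate: {X1, X2, X4, Y2} is a vertex cover of size 4 (every listed pair touches it), so no matching can be larger.

4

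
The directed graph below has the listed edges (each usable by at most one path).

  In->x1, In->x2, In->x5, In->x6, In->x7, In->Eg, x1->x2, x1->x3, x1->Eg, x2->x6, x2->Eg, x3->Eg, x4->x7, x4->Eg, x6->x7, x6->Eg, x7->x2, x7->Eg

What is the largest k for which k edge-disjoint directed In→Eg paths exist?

Assign every edge capacity 1; by Menger, the answer equals the max flow.
Path In→Eg (+1); total 1.
Path In→x1→Eg (+1); total 2.
Path In→x2→Eg (+1); total 3.
Path In→x6→Eg (+1); total 4.
Path In→x7→Eg (+1); total 5.
No residual In→Eg path; max flow = 5.
Certifying cut of size 5: {In→Eg, In→x1, In→x2, In→x6, In→x7}.

5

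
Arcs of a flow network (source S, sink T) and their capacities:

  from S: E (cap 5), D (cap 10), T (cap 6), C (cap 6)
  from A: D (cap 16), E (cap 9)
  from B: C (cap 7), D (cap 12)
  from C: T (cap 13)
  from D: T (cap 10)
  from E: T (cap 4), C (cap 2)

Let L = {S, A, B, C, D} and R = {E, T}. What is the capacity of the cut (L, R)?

43

Edges leaving {S, A, B, C, D}: S→E (5), S→T (6), A→E (9), C→T (13), D→T (10).
Cut capacity = 5 + 6 + 9 + 13 + 10 = 43.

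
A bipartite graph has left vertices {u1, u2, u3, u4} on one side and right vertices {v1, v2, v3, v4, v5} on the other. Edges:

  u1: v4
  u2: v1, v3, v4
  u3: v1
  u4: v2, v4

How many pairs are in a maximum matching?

4

Unit-capacity flow: source→left, listed edges, right→sink; max matching = max flow.
Augmenting path u1→v4 (+1); matched 1.
Augmenting path u2→v1 (+1); matched 2.
Augmenting path u4→v2 (+1); matched 3.
Augmenting path u3→v1→u2→v3 (+1); matched 4.
No augmenting path remains; maximum matching = 4.
König certificate: {u1, u2, u3, u4} is a vertex cover of size 4 (every listed pair touches it), so no matching can be larger.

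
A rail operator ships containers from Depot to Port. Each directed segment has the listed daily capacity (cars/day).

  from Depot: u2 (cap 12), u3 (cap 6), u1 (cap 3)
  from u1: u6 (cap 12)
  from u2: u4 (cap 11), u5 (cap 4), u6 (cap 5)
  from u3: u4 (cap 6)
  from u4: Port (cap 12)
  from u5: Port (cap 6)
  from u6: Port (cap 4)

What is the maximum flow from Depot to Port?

Augment Depot→u1→u6→Port: bottleneck 3, flow now 3.
Augment Depot→u2→u4→Port: bottleneck 11, flow now 14.
Augment Depot→u2→u5→Port: bottleneck 1, flow now 15.
Augment Depot→u3→u4→Port: bottleneck 1, flow now 16.
Augment Depot→u3→u4→u2→u5→Port: bottleneck 3, flow now 19. (uses reverse residual edge)
Augment Depot→u3→u4→u2→u6→Port: bottleneck 1, flow now 20. (uses reverse residual edge)
No augmenting path remains; maximum flow = 20.
In the residual graph, reachable from Depot: {Depot, u1, u2, u3, u4, u6}.
Min-cut edges: u2→u5 (4), u4→Port (12), u6→Port (4); capacity 4 + 12 + 4 = 20.
This cut is saturated, so no flow can exceed 20.

20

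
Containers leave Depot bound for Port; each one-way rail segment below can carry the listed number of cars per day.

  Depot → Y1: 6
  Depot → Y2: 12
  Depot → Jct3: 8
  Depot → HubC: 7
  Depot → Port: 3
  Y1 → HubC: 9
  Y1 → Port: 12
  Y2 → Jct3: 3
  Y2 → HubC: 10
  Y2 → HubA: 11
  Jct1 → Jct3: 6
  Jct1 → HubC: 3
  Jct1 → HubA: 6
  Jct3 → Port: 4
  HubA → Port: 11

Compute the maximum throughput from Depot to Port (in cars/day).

24

Augment Depot→Port: bottleneck 3, flow now 3.
Augment Depot→Y1→Port: bottleneck 6, flow now 9.
Augment Depot→Jct3→Port: bottleneck 4, flow now 13.
Augment Depot→Y2→HubA→Port: bottleneck 11, flow now 24.
No augmenting path remains; maximum flow = 24.
In the residual graph, reachable from Depot: {Depot, Y2, Jct3, HubC}.
Min-cut edges: Depot→Y1 (6), Depot→Port (3), Y2→HubA (11), Jct3→Port (4); capacity 6 + 3 + 11 + 4 = 24.
This cut is saturated, so no flow can exceed 24.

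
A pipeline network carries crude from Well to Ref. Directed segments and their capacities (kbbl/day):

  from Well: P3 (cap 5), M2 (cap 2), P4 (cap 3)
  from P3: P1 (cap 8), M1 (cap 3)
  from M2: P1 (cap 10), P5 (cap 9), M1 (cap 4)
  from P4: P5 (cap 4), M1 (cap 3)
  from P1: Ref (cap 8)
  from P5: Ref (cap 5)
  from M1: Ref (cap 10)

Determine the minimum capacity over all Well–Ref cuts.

10

Augment Well→P3→P1→Ref: bottleneck 5, flow now 5.
Augment Well→M2→P1→Ref: bottleneck 2, flow now 7.
Augment Well→P4→P5→Ref: bottleneck 3, flow now 10.
No augmenting path remains; maximum flow = 10.
By max-flow min-cut, the minimum cut capacity equals the max flow.
In the residual graph, reachable from Well: {Well}.
Min-cut edges: Well→P3 (5), Well→M2 (2), Well→P4 (3); capacity 5 + 2 + 3 = 10.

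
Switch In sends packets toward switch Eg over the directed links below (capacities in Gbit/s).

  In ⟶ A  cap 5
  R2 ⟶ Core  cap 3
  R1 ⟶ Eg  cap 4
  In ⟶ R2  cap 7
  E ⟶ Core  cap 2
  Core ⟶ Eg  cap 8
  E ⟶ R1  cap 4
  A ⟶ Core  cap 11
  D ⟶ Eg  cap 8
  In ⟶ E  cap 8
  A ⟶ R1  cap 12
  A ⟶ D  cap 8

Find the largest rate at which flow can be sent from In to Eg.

Augment In→A→D→Eg: bottleneck 5, flow now 5.
Augment In→E→R1→Eg: bottleneck 4, flow now 9.
Augment In→E→Core→Eg: bottleneck 2, flow now 11.
Augment In→R2→Core→Eg: bottleneck 3, flow now 14.
No augmenting path remains; maximum flow = 14.
In the residual graph, reachable from In: {In, E, R2}.
Min-cut edges: In→A (5), E→R1 (4), E→Core (2), R2→Core (3); capacity 5 + 4 + 2 + 3 = 14.
This cut is saturated, so no flow can exceed 14.

14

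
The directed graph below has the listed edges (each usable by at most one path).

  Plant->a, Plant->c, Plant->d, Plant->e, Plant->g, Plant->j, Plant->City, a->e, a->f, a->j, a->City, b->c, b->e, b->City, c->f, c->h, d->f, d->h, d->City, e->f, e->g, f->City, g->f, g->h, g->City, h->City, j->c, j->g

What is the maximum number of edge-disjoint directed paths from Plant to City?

Assign every edge capacity 1; by Menger, the answer equals the max flow.
Path Plant→City (+1); total 1.
Path Plant→a→City (+1); total 2.
Path Plant→d→City (+1); total 3.
Path Plant→g→City (+1); total 4.
Path Plant→c→f→City (+1); total 5.
Path Plant→e→g→h→City (+1); total 6.
No residual Plant→City path; max flow = 6.
Certifying cut of size 6: {Plant→City, Plant→a, Plant→d, f→City, g→City, h→City}.

6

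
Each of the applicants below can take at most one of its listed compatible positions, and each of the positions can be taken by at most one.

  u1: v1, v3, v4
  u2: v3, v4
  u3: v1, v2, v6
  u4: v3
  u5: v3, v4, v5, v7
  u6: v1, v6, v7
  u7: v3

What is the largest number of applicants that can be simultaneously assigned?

6

Unit-capacity flow: source→left, listed edges, right→sink; max matching = max flow.
Augmenting path u1→v1 (+1); matched 1.
Augmenting path u2→v3 (+1); matched 2.
Augmenting path u3→v2 (+1); matched 3.
Augmenting path u5→v4 (+1); matched 4.
Augmenting path u6→v6 (+1); matched 5.
Augmenting path u4→v3→u2→v4→u5→v5 (+1); matched 6.
No augmenting path remains; maximum matching = 6.
König certificate: {u1, u2, u3, u5, u6, v3} is a vertex cover of size 6 (every listed pair touches it), so no matching can be larger.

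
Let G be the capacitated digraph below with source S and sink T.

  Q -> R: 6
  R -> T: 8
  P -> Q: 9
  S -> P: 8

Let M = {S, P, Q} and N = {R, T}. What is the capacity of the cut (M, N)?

6

Edges leaving {S, P, Q}: Q→R (6).
Cut capacity = 6 = 6.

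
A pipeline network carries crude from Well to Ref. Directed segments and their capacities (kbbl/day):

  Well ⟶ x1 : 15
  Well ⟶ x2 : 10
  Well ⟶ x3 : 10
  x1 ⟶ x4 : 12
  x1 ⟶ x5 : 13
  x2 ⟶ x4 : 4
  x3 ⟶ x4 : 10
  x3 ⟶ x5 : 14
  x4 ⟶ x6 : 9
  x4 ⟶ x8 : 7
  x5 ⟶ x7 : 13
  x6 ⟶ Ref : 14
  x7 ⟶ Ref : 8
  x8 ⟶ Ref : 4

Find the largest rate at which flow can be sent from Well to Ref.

Augment Well→x1→x4→x6→Ref: bottleneck 9, flow now 9.
Augment Well→x1→x4→x8→Ref: bottleneck 3, flow now 12.
Augment Well→x1→x5→x7→Ref: bottleneck 3, flow now 15.
Augment Well→x2→x4→x8→Ref: bottleneck 1, flow now 16.
Augment Well→x3→x5→x7→Ref: bottleneck 5, flow now 21.
No augmenting path remains; maximum flow = 21.
In the residual graph, reachable from Well: {Well, x1, x2, x3, x4, x5, x7, x8}.
Min-cut edges: x4→x6 (9), x7→Ref (8), x8→Ref (4); capacity 9 + 8 + 4 = 21.
This cut is saturated, so no flow can exceed 21.

21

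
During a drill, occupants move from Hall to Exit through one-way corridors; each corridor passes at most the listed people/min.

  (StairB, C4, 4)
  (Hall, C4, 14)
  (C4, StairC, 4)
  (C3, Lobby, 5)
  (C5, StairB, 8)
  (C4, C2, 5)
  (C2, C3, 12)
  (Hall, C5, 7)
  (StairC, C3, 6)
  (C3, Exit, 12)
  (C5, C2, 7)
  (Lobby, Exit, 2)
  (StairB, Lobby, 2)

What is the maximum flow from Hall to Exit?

14

Augment Hall→C4→C2→C3→Exit: bottleneck 5, flow now 5.
Augment Hall→C4→StairC→C3→Exit: bottleneck 4, flow now 9.
Augment Hall→C5→C2→C3→Exit: bottleneck 3, flow now 12.
Augment Hall→C5→StairB→Lobby→Exit: bottleneck 2, flow now 14.
No augmenting path remains; maximum flow = 14.
In the residual graph, reachable from Hall: {Hall, C4, C5, C2, StairB, StairC, Lobby, C3}.
Min-cut edges: Lobby→Exit (2), C3→Exit (12); capacity 2 + 12 = 14.
This cut is saturated, so no flow can exceed 14.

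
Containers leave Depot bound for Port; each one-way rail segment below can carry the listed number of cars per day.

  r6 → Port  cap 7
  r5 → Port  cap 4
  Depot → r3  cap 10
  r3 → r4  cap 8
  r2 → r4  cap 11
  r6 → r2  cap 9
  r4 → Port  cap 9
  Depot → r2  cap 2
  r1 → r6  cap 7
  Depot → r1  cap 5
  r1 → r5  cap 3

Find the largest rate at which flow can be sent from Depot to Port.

14

Augment Depot→r1→r5→Port: bottleneck 3, flow now 3.
Augment Depot→r1→r6→Port: bottleneck 2, flow now 5.
Augment Depot→r2→r4→Port: bottleneck 2, flow now 7.
Augment Depot→r3→r4→Port: bottleneck 7, flow now 14.
No augmenting path remains; maximum flow = 14.
In the residual graph, reachable from Depot: {Depot, r2, r3, r4}.
Min-cut edges: Depot→r1 (5), r4→Port (9); capacity 5 + 9 = 14.
This cut is saturated, so no flow can exceed 14.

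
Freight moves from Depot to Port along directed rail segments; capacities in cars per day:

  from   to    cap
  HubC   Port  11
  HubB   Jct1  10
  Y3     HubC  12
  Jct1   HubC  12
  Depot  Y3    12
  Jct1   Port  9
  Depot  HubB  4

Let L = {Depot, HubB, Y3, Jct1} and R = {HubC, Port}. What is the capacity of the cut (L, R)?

Edges leaving {Depot, HubB, Y3, Jct1}: Y3→HubC (12), Jct1→HubC (12), Jct1→Port (9).
Cut capacity = 12 + 12 + 9 = 33.

33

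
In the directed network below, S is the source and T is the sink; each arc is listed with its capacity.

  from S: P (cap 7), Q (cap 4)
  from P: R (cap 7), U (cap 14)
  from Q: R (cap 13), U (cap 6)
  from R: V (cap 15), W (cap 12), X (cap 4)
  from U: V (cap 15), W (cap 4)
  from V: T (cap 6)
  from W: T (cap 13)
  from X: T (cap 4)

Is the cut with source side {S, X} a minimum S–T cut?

No — its capacity is 15, but the minimum cut has capacity 11.

Given cut capacity: 7 + 4 + 4 = 15.
Augment S→P→R→V→T: bottleneck 6, flow now 6.
Augment S→P→R→W→T: bottleneck 1, flow now 7.
Augment S→Q→R→W→T: bottleneck 4, flow now 11.
No augmenting path remains; maximum flow = 11.
In the residual graph, reachable from S: {S}.
Min-cut edges: S→P (7), S→Q (4); capacity 7 + 4 = 11.
Cut capacity 15 exceeds the max flow 11, so it is not minimum.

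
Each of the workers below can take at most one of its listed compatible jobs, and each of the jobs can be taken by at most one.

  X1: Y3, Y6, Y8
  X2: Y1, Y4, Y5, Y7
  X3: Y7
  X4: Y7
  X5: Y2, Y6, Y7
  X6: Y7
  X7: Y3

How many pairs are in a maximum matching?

Unit-capacity flow: source→left, listed edges, right→sink; max matching = max flow.
Augmenting path X1→Y3 (+1); matched 1.
Augmenting path X2→Y1 (+1); matched 2.
Augmenting path X3→Y7 (+1); matched 3.
Augmenting path X5→Y2 (+1); matched 4.
Augmenting path X7→Y3→X1→Y6 (+1); matched 5.
No augmenting path remains; maximum matching = 5.
König certificate: {X1, X2, X5, X7, Y7} is a vertex cover of size 5 (every listed pair touches it), so no matching can be larger.

5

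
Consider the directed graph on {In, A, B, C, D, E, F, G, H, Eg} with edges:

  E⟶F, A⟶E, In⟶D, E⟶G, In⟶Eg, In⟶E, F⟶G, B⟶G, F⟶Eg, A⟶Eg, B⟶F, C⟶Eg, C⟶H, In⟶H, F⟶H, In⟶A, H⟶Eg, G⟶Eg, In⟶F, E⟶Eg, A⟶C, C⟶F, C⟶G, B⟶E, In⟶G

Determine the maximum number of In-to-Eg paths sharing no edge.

6

Assign every edge capacity 1; by Menger, the answer equals the max flow.
Path In→Eg (+1); total 1.
Path In→A→Eg (+1); total 2.
Path In→E→Eg (+1); total 3.
Path In→F→Eg (+1); total 4.
Path In→G→Eg (+1); total 5.
Path In→H→Eg (+1); total 6.
No residual In→Eg path; max flow = 6.
Certifying cut of size 6: {In→A, In→E, In→Eg, In→F, In→G, In→H}.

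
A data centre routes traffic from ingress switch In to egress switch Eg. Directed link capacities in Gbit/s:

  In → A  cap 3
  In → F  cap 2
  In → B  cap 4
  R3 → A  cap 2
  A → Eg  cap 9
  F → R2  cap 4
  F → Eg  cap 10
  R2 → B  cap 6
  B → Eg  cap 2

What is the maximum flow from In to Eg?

Augment In→A→Eg: bottleneck 3, flow now 3.
Augment In→F→Eg: bottleneck 2, flow now 5.
Augment In→B→Eg: bottleneck 2, flow now 7.
No augmenting path remains; maximum flow = 7.
In the residual graph, reachable from In: {In, B}.
Min-cut edges: In→A (3), In→F (2), B→Eg (2); capacity 3 + 2 + 2 = 7.
This cut is saturated, so no flow can exceed 7.

7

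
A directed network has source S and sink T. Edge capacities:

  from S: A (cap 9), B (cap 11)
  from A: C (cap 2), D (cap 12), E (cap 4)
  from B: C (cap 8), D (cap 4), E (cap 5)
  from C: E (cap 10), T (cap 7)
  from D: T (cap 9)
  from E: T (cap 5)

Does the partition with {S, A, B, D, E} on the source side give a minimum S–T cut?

Given cut capacity: 2 + 8 + 9 + 5 = 24.
Augment S→A→C→T: bottleneck 2, flow now 2.
Augment S→A→D→T: bottleneck 7, flow now 9.
Augment S→B→C→T: bottleneck 5, flow now 14.
Augment S→B→D→T: bottleneck 2, flow now 16.
Augment S→B→E→T: bottleneck 4, flow now 20.
No augmenting path remains; maximum flow = 20.
In the residual graph, reachable from S: {S}.
Min-cut edges: S→A (9), S→B (11); capacity 9 + 11 = 20.
Cut capacity 24 exceeds the max flow 20, so it is not minimum.

No — its capacity is 24, but the minimum cut has capacity 20.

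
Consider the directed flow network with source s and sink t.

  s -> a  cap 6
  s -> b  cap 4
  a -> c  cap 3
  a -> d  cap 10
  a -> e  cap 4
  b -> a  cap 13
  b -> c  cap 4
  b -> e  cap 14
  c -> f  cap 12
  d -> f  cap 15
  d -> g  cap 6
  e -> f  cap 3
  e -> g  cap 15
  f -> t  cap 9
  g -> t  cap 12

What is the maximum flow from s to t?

Augment s→a→c→f→t: bottleneck 3, flow now 3.
Augment s→a→d→f→t: bottleneck 3, flow now 6.
Augment s→b→c→f→t: bottleneck 3, flow now 9.
Augment s→b→e→g→t: bottleneck 1, flow now 10.
No augmenting path remains; maximum flow = 10.
In the residual graph, reachable from s: {s}.
Min-cut edges: s→a (6), s→b (4); capacity 6 + 4 = 10.
This cut is saturated, so no flow can exceed 10.

10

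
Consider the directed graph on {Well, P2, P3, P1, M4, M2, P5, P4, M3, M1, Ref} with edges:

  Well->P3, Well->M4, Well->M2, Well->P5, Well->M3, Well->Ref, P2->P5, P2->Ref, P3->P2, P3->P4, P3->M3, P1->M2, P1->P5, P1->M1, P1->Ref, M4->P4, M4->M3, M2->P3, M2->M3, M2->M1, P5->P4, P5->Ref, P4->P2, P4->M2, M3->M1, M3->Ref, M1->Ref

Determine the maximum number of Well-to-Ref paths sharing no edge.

5

Assign every edge capacity 1; by Menger, the answer equals the max flow.
Path Well→Ref (+1); total 1.
Path Well→P5→Ref (+1); total 2.
Path Well→M3→Ref (+1); total 3.
Path Well→P3→P2→Ref (+1); total 4.
Path Well→M2→M1→Ref (+1); total 5.
No residual Well→Ref path; max flow = 5.
Certifying cut of size 5: {M1→Ref, M3→Ref, P2→Ref, P5→Ref, Well→Ref}.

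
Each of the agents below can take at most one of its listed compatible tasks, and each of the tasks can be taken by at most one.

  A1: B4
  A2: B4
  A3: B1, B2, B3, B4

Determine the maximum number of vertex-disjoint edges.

Unit-capacity flow: source→left, listed edges, right→sink; max matching = max flow.
Augmenting path A1→B4 (+1); matched 1.
Augmenting path A3→B1 (+1); matched 2.
No augmenting path remains; maximum matching = 2.
König certificate: {A3, B4} is a vertex cover of size 2 (every listed pair touches it), so no matching can be larger.

2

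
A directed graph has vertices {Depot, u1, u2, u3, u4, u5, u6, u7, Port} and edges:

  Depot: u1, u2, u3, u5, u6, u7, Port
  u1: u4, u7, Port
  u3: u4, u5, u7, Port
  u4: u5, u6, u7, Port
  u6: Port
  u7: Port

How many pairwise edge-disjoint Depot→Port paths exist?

5

Assign every edge capacity 1; by Menger, the answer equals the max flow.
Path Depot→Port (+1); total 1.
Path Depot→u1→Port (+1); total 2.
Path Depot→u3→Port (+1); total 3.
Path Depot→u6→Port (+1); total 4.
Path Depot→u7→Port (+1); total 5.
No residual Depot→Port path; max flow = 5.
Certifying cut of size 5: {Depot→Port, Depot→u1, Depot→u3, Depot→u6, Depot→u7}.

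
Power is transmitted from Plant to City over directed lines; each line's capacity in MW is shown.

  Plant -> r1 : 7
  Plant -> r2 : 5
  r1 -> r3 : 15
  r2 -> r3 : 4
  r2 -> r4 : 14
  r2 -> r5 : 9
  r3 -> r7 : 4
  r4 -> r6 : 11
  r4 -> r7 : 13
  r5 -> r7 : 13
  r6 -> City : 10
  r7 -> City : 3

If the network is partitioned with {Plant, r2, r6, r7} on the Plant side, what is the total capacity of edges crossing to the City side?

47

Edges leaving {Plant, r2, r6, r7}: Plant→r1 (7), r2→r3 (4), r2→r4 (14), r2→r5 (9), r6→City (10), r7→City (3).
Cut capacity = 7 + 4 + 14 + 9 + 10 + 3 = 47.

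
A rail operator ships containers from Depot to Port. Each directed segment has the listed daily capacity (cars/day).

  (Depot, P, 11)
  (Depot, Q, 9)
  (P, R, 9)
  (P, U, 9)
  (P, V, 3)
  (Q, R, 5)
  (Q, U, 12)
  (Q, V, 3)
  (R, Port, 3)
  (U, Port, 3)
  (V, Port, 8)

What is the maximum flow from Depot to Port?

Augment Depot→P→R→Port: bottleneck 3, flow now 3.
Augment Depot→P→U→Port: bottleneck 3, flow now 6.
Augment Depot→P→V→Port: bottleneck 3, flow now 9.
Augment Depot→Q→V→Port: bottleneck 3, flow now 12.
No augmenting path remains; maximum flow = 12.
In the residual graph, reachable from Depot: {Depot, P, Q, R, U}.
Min-cut edges: P→V (3), Q→V (3), R→Port (3), U→Port (3); capacity 3 + 3 + 3 + 3 = 12.
This cut is saturated, so no flow can exceed 12.

12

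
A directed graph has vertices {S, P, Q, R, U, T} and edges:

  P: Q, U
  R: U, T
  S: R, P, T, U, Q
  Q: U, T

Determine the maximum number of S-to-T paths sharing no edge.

3

Assign every edge capacity 1; by Menger, the answer equals the max flow.
Path S→T (+1); total 1.
Path S→Q→T (+1); total 2.
Path S→R→T (+1); total 3.
No residual S→T path; max flow = 3.
Certifying cut of size 3: {Q→T, S→R, S→T}.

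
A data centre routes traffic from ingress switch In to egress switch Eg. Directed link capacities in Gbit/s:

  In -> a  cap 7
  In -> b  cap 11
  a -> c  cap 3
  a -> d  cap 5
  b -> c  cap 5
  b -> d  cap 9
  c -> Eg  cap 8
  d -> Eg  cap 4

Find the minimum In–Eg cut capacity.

12

Augment In→a→c→Eg: bottleneck 3, flow now 3.
Augment In→a→d→Eg: bottleneck 4, flow now 7.
Augment In→b→c→Eg: bottleneck 5, flow now 12.
No augmenting path remains; maximum flow = 12.
By max-flow min-cut, the minimum cut capacity equals the max flow.
In the residual graph, reachable from In: {In, a, b, d}.
Min-cut edges: a→c (3), b→c (5), d→Eg (4); capacity 3 + 5 + 4 = 12.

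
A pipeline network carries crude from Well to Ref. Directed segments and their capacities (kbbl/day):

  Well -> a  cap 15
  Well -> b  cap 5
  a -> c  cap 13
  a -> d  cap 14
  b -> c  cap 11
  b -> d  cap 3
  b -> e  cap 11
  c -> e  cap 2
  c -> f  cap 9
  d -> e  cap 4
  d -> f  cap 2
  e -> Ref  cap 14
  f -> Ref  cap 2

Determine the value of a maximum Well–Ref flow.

Augment Well→b→e→Ref: bottleneck 5, flow now 5.
Augment Well→a→c→e→Ref: bottleneck 2, flow now 7.
Augment Well→a→c→f→Ref: bottleneck 2, flow now 9.
Augment Well→a→d→e→Ref: bottleneck 4, flow now 13.
No augmenting path remains; maximum flow = 13.
In the residual graph, reachable from Well: {Well, a, c, d, f}.
Min-cut edges: Well→b (5), c→e (2), d→e (4), f→Ref (2); capacity 5 + 2 + 4 + 2 = 13.
This cut is saturated, so no flow can exceed 13.

13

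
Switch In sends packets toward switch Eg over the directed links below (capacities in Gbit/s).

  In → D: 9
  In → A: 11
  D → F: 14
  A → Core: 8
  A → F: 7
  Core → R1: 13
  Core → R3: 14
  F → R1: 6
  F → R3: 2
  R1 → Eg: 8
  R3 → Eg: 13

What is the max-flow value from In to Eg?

Augment In→D→F→R1→Eg: bottleneck 6, flow now 6.
Augment In→D→F→R3→Eg: bottleneck 2, flow now 8.
Augment In→A→Core→R1→Eg: bottleneck 2, flow now 10.
Augment In→A→Core→R3→Eg: bottleneck 6, flow now 16.
No augmenting path remains; maximum flow = 16.
In the residual graph, reachable from In: {In, D, A, F}.
Min-cut edges: A→Core (8), F→R1 (6), F→R3 (2); capacity 8 + 6 + 2 = 16.
This cut is saturated, so no flow can exceed 16.

16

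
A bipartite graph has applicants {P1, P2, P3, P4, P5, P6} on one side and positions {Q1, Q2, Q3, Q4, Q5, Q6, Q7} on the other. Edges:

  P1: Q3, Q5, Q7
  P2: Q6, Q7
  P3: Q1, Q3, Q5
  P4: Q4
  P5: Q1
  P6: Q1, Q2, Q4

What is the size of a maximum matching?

6

Unit-capacity flow: source→left, listed edges, right→sink; max matching = max flow.
Augmenting path P1→Q3 (+1); matched 1.
Augmenting path P2→Q6 (+1); matched 2.
Augmenting path P3→Q1 (+1); matched 3.
Augmenting path P4→Q4 (+1); matched 4.
Augmenting path P6→Q2 (+1); matched 5.
Augmenting path P5→Q1→P3→Q5 (+1); matched 6.
No augmenting path remains; maximum matching = 6.
König certificate: {P1, P2, P3, P4, P5, P6} is a vertex cover of size 6 (every listed pair touches it), so no matching can be larger.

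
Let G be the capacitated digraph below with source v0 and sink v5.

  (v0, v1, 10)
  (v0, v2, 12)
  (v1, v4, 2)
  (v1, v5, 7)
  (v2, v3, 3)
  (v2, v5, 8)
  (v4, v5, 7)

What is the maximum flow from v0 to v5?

Augment v0→v1→v5: bottleneck 7, flow now 7.
Augment v0→v2→v5: bottleneck 8, flow now 15.
Augment v0→v1→v4→v5: bottleneck 2, flow now 17.
No augmenting path remains; maximum flow = 17.
In the residual graph, reachable from v0: {v0, v1, v2, v3}.
Min-cut edges: v1→v4 (2), v1→v5 (7), v2→v5 (8); capacity 2 + 7 + 8 = 17.
This cut is saturated, so no flow can exceed 17.

17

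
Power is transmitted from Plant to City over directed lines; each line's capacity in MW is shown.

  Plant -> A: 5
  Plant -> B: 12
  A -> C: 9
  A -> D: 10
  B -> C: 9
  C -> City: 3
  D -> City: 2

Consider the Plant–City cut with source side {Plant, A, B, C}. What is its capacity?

Edges leaving {Plant, A, B, C}: A→D (10), C→City (3).
Cut capacity = 10 + 3 = 13.

13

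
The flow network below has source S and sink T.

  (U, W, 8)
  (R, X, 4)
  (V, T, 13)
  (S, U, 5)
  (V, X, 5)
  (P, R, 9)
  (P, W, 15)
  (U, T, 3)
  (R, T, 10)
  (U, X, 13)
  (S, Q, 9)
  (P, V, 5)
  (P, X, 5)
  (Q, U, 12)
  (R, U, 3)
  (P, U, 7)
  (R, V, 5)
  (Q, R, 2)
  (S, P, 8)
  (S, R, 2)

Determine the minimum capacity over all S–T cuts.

15

Augment S→R→T: bottleneck 2, flow now 2.
Augment S→U→T: bottleneck 3, flow now 5.
Augment S→P→R→T: bottleneck 8, flow now 13.
Augment S→Q→R→V→T: bottleneck 2, flow now 15.
No augmenting path remains; maximum flow = 15.
By max-flow min-cut, the minimum cut capacity equals the max flow.
In the residual graph, reachable from S: {S, Q, U, W, X}.
Min-cut edges: S→P (8), S→R (2), Q→R (2), U→T (3); capacity 8 + 2 + 2 + 3 = 15.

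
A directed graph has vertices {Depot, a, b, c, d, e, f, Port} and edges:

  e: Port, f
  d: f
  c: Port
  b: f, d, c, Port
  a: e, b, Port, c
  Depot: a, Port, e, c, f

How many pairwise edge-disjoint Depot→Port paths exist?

4

Assign every edge capacity 1; by Menger, the answer equals the max flow.
Path Depot→Port (+1); total 1.
Path Depot→a→Port (+1); total 2.
Path Depot→c→Port (+1); total 3.
Path Depot→e→Port (+1); total 4.
No residual Depot→Port path; max flow = 4.
Certifying cut of size 4: {Depot→Port, Depot→a, Depot→c, Depot→e}.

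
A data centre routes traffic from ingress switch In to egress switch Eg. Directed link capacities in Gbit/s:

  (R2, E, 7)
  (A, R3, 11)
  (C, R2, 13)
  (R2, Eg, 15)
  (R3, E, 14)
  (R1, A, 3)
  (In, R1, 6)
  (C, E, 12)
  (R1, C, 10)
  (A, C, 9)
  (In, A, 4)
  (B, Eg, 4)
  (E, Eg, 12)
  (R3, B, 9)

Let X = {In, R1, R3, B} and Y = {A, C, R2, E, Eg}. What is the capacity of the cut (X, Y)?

35

Edges leaving {In, R1, R3, B}: In→A (4), R1→A (3), R1→C (10), R3→E (14), B→Eg (4).
Cut capacity = 4 + 3 + 10 + 14 + 4 = 35.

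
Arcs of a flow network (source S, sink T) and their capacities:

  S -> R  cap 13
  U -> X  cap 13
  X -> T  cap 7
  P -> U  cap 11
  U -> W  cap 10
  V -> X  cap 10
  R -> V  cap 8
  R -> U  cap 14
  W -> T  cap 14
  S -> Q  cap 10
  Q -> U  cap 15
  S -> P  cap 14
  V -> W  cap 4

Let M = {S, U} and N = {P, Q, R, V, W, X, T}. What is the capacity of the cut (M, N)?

60

Edges leaving {S, U}: S→P (14), S→Q (10), S→R (13), U→W (10), U→X (13).
Cut capacity = 14 + 10 + 13 + 10 + 13 = 60.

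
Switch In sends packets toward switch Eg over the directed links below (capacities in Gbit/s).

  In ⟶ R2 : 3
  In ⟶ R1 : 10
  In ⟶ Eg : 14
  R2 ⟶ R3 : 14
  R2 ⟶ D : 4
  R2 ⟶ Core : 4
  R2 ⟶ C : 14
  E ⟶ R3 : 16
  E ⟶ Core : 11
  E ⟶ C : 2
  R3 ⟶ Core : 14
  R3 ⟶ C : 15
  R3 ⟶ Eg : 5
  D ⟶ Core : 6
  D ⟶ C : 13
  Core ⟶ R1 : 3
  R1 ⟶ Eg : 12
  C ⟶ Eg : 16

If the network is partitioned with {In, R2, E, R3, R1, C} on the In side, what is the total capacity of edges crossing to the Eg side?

80

Edges leaving {In, R2, E, R3, R1, C}: In→Eg (14), R2→D (4), R2→Core (4), E→Core (11), R3→Core (14), R3→Eg (5), R1→Eg (12), C→Eg (16).
Cut capacity = 14 + 4 + 4 + 11 + 14 + 5 + 12 + 16 = 80.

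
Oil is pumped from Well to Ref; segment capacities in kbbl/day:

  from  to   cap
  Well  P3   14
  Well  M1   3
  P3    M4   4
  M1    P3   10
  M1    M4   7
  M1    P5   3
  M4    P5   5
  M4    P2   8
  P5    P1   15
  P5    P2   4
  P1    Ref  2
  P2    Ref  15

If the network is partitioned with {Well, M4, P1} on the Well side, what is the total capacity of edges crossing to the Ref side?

32

Edges leaving {Well, M4, P1}: Well→P3 (14), Well→M1 (3), M4→P5 (5), M4→P2 (8), P1→Ref (2).
Cut capacity = 14 + 3 + 5 + 8 + 2 = 32.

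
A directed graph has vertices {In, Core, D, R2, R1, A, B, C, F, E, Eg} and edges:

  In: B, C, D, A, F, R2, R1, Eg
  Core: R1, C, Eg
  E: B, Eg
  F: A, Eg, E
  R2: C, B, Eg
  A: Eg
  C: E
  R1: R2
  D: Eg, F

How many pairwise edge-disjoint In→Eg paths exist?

6

Assign every edge capacity 1; by Menger, the answer equals the max flow.
Path In→Eg (+1); total 1.
Path In→D→Eg (+1); total 2.
Path In→R2→Eg (+1); total 3.
Path In→A→Eg (+1); total 4.
Path In→F→Eg (+1); total 5.
Path In→C→E→Eg (+1); total 6.
No residual In→Eg path; max flow = 6.
Certifying cut of size 6: {C→E, In→A, In→D, In→Eg, In→F, R2→Eg}.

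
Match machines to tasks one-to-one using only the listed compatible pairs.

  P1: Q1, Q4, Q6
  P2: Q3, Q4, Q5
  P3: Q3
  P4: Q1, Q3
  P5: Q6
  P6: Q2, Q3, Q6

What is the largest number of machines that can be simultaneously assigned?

6

Unit-capacity flow: source→left, listed edges, right→sink; max matching = max flow.
Augmenting path P1→Q1 (+1); matched 1.
Augmenting path P2→Q3 (+1); matched 2.
Augmenting path P5→Q6 (+1); matched 3.
Augmenting path P6→Q2 (+1); matched 4.
Augmenting path P3→Q3→P2→Q4 (+1); matched 5.
Augmenting path P4→Q1→P1→Q4→P2→Q5 (+1); matched 6.
No augmenting path remains; maximum matching = 6.
König certificate: {P1, P2, P3, P4, P5, P6} is a vertex cover of size 6 (every listed pair touches it), so no matching can be larger.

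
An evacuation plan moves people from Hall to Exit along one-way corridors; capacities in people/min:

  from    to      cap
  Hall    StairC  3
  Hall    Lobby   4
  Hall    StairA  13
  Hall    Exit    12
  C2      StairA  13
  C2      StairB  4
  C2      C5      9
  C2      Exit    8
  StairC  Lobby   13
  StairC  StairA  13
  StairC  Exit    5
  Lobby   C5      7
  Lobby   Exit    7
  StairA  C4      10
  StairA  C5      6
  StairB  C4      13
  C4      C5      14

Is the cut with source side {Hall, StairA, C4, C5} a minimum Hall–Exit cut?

Given cut capacity: 3 + 4 + 12 = 19.
Augment Hall→Exit: bottleneck 12, flow now 12.
Augment Hall→StairC→Exit: bottleneck 3, flow now 15.
Augment Hall→Lobby→Exit: bottleneck 4, flow now 19.
No augmenting path remains; maximum flow = 19.
Cut capacity 19 equals the max flow, so it is a minimum cut.

Yes — it is a minimum cut (capacity 19).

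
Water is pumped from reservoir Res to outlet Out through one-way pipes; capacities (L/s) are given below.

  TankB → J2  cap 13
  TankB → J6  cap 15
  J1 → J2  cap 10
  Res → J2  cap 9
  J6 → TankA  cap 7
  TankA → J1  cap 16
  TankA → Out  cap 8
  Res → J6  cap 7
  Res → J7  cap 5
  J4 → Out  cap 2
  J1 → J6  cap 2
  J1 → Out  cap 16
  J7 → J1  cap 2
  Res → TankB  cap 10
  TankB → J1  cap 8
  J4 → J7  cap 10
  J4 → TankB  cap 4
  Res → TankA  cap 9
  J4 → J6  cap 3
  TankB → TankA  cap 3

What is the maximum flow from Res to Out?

24

Augment Res→TankA→Out: bottleneck 8, flow now 8.
Augment Res→TankB→J1→Out: bottleneck 8, flow now 16.
Augment Res→J7→J1→Out: bottleneck 2, flow now 18.
Augment Res→TankA→J1→Out: bottleneck 1, flow now 19.
Augment Res→TankB→TankA→J1→Out: bottleneck 2, flow now 21.
Augment Res→J6→TankA→J1→Out: bottleneck 3, flow now 24.
No augmenting path remains; maximum flow = 24.
In the residual graph, reachable from Res: {Res, TankB, J7, J6, TankA, J1, J2}.
Min-cut edges: TankA→Out (8), J1→Out (16); capacity 8 + 16 = 24.
This cut is saturated, so no flow can exceed 24.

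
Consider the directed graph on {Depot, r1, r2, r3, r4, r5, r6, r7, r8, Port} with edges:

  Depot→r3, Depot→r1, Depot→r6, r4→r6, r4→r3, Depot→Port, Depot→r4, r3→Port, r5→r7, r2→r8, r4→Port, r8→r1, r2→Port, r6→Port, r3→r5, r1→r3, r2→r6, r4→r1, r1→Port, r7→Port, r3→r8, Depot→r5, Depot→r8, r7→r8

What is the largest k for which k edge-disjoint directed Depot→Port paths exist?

Assign every edge capacity 1; by Menger, the answer equals the max flow.
Path Depot→Port (+1); total 1.
Path Depot→r1→Port (+1); total 2.
Path Depot→r3→Port (+1); total 3.
Path Depot→r4→Port (+1); total 4.
Path Depot→r6→Port (+1); total 5.
Path Depot→r5→r7→Port (+1); total 6.
No residual Depot→Port path; max flow = 6.
Certifying cut of size 6: {Depot→Port, Depot→r4, Depot→r6, r1→Port, r3→Port, r5→r7}.

6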